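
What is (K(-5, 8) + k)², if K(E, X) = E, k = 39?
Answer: 1156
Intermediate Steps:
(K(-5, 8) + k)² = (-5 + 39)² = 34² = 1156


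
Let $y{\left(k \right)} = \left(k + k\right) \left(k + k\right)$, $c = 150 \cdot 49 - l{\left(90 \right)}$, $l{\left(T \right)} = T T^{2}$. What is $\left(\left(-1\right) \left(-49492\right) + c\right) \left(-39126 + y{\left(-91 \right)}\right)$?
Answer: $4034292316$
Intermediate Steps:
$l{\left(T \right)} = T^{3}$
$c = -721650$ ($c = 150 \cdot 49 - 90^{3} = 7350 - 729000 = -721650$)
$y{\left(k \right)} = 4 k^{2}$ ($y{\left(k \right)} = 2 k 2 k = 4 k^{2}$)
$\left(\left(-1\right) \left(-49492\right) + c\right) \left(-39126 + y{\left(-91 \right)}\right) = \left(\left(-1\right) \left(-49492\right) - 721650\right) \left(-39126 + 4 \left(-91\right)^{2}\right) = \left(49492 - 721650\right) \left(-39126 + 4 \cdot 8281\right) = - 672158 \left(-39126 + 33124\right) = \left(-672158\right) \left(-6002\right) = 4034292316$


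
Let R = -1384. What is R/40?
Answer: -173/5 ≈ -34.600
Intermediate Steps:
R/40 = -1384/40 = (1/40)*(-1384) = -173/5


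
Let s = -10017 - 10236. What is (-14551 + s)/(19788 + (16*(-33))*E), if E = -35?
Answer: -8701/9567 ≈ -0.90948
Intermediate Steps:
s = -20253
(-14551 + s)/(19788 + (16*(-33))*E) = (-14551 - 20253)/(19788 + (16*(-33))*(-35)) = -34804/(19788 - 528*(-35)) = -34804/(19788 + 18480) = -34804/38268 = -34804*1/38268 = -8701/9567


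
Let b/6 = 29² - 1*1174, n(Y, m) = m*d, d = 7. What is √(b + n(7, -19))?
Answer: I*√2131 ≈ 46.163*I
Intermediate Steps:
n(Y, m) = 7*m (n(Y, m) = m*7 = 7*m)
b = -1998 (b = 6*(29² - 1*1174) = 6*(841 - 1174) = 6*(-333) = -1998)
√(b + n(7, -19)) = √(-1998 + 7*(-19)) = √(-1998 - 133) = √(-2131) = I*√2131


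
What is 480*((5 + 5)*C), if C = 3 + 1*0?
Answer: 14400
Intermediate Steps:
C = 3 (C = 3 + 0 = 3)
480*((5 + 5)*C) = 480*((5 + 5)*3) = 480*(10*3) = 480*30 = 14400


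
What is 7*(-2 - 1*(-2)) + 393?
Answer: 393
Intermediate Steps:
7*(-2 - 1*(-2)) + 393 = 7*(-2 + 2) + 393 = 7*0 + 393 = 0 + 393 = 393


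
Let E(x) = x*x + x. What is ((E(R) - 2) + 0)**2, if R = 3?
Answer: 100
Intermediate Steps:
E(x) = x + x**2 (E(x) = x**2 + x = x + x**2)
((E(R) - 2) + 0)**2 = ((3*(1 + 3) - 2) + 0)**2 = ((3*4 - 2) + 0)**2 = ((12 - 2) + 0)**2 = (10 + 0)**2 = 10**2 = 100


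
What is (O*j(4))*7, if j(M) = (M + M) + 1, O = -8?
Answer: -504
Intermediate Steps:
j(M) = 1 + 2*M (j(M) = 2*M + 1 = 1 + 2*M)
(O*j(4))*7 = -8*(1 + 2*4)*7 = -8*(1 + 8)*7 = -8*9*7 = -72*7 = -504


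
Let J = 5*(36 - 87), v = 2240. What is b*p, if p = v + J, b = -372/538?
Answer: -369210/269 ≈ -1372.5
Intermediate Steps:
J = -255 (J = 5*(-51) = -255)
b = -186/269 (b = -372*1/538 = -186/269 ≈ -0.69145)
p = 1985 (p = 2240 - 255 = 1985)
b*p = -186/269*1985 = -369210/269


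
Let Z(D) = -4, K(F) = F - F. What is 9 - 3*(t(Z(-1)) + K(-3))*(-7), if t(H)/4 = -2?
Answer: -159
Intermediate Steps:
K(F) = 0
t(H) = -8 (t(H) = 4*(-2) = -8)
9 - 3*(t(Z(-1)) + K(-3))*(-7) = 9 - 3*(-8 + 0)*(-7) = 9 - 3*(-8)*(-7) = 9 + 24*(-7) = 9 - 168 = -159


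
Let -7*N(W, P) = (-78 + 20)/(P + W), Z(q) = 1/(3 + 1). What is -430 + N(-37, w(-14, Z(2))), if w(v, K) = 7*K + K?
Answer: -105408/245 ≈ -430.24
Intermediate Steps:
Z(q) = ¼ (Z(q) = 1/4 = ¼)
w(v, K) = 8*K
N(W, P) = 58/(7*(P + W)) (N(W, P) = -(-78 + 20)/(7*(P + W)) = -(-58)/(7*(P + W)) = 58/(7*(P + W)))
-430 + N(-37, w(-14, Z(2))) = -430 + 58/(7*(8*(¼) - 37)) = -430 + 58/(7*(2 - 37)) = -430 + (58/7)/(-35) = -430 + (58/7)*(-1/35) = -430 - 58/245 = -105408/245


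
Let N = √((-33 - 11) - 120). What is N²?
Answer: -164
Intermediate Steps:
N = 2*I*√41 (N = √(-44 - 120) = √(-164) = 2*I*√41 ≈ 12.806*I)
N² = (2*I*√41)² = -164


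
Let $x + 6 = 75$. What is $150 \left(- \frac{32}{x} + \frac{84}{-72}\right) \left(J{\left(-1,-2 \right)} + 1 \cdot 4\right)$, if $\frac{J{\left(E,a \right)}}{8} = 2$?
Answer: $- \frac{112500}{23} \approx -4891.3$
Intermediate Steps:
$J{\left(E,a \right)} = 16$ ($J{\left(E,a \right)} = 8 \cdot 2 = 16$)
$x = 69$ ($x = -6 + 75 = 69$)
$150 \left(- \frac{32}{x} + \frac{84}{-72}\right) \left(J{\left(-1,-2 \right)} + 1 \cdot 4\right) = 150 \left(- \frac{32}{69} + \frac{84}{-72}\right) \left(16 + 1 \cdot 4\right) = 150 \left(\left(-32\right) \frac{1}{69} + 84 \left(- \frac{1}{72}\right)\right) \left(16 + 4\right) = 150 \left(- \frac{32}{69} - \frac{7}{6}\right) 20 = 150 \left(- \frac{75}{46}\right) 20 = \left(- \frac{5625}{23}\right) 20 = - \frac{112500}{23}$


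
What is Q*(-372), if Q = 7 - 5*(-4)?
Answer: -10044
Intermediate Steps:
Q = 27 (Q = 7 + 20 = 27)
Q*(-372) = 27*(-372) = -10044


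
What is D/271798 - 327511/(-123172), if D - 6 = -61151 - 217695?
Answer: 27335777149/16738951628 ≈ 1.6331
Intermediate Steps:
D = -278840 (D = 6 + (-61151 - 217695) = 6 - 278846 = -278840)
D/271798 - 327511/(-123172) = -278840/271798 - 327511/(-123172) = -278840*1/271798 - 327511*(-1/123172) = -139420/135899 + 327511/123172 = 27335777149/16738951628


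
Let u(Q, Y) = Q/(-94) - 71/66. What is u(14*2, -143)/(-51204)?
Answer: 4261/158834808 ≈ 2.6827e-5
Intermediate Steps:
u(Q, Y) = -71/66 - Q/94 (u(Q, Y) = Q*(-1/94) - 71*1/66 = -Q/94 - 71/66 = -71/66 - Q/94)
u(14*2, -143)/(-51204) = (-71/66 - 7*2/47)/(-51204) = (-71/66 - 1/94*28)*(-1/51204) = (-71/66 - 14/47)*(-1/51204) = -4261/3102*(-1/51204) = 4261/158834808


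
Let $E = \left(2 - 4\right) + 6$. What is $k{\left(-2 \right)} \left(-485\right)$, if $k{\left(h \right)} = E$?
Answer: $-1940$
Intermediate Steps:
$E = 4$ ($E = -2 + 6 = 4$)
$k{\left(h \right)} = 4$
$k{\left(-2 \right)} \left(-485\right) = 4 \left(-485\right) = -1940$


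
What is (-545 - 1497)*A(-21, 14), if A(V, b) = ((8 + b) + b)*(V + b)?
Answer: 514584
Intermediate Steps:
A(V, b) = (8 + 2*b)*(V + b)
(-545 - 1497)*A(-21, 14) = (-545 - 1497)*(2*14**2 + 8*(-21) + 8*14 + 2*(-21)*14) = -2042*(2*196 - 168 + 112 - 588) = -2042*(392 - 168 + 112 - 588) = -2042*(-252) = 514584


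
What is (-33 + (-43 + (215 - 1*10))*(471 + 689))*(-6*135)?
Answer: -152188470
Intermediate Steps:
(-33 + (-43 + (215 - 1*10))*(471 + 689))*(-6*135) = (-33 + (-43 + (215 - 10))*1160)*(-810) = (-33 + (-43 + 205)*1160)*(-810) = (-33 + 162*1160)*(-810) = (-33 + 187920)*(-810) = 187887*(-810) = -152188470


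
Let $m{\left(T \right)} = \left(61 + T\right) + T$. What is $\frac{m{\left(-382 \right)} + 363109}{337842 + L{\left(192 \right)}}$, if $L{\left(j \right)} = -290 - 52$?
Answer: $\frac{60401}{56250} \approx 1.0738$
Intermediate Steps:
$m{\left(T \right)} = 61 + 2 T$
$L{\left(j \right)} = -342$
$\frac{m{\left(-382 \right)} + 363109}{337842 + L{\left(192 \right)}} = \frac{\left(61 + 2 \left(-382\right)\right) + 363109}{337842 - 342} = \frac{\left(61 - 764\right) + 363109}{337500} = \left(-703 + 363109\right) \frac{1}{337500} = 362406 \cdot \frac{1}{337500} = \frac{60401}{56250}$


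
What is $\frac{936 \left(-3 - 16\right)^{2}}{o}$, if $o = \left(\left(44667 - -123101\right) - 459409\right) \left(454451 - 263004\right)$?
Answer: $- \frac{337896}{55833794527} \approx -6.0518 \cdot 10^{-6}$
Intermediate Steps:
$o = -55833794527$ ($o = \left(\left(44667 + 123101\right) - 459409\right) 191447 = \left(167768 - 459409\right) 191447 = \left(-291641\right) 191447 = -55833794527$)
$\frac{936 \left(-3 - 16\right)^{2}}{o} = \frac{936 \left(-3 - 16\right)^{2}}{-55833794527} = 936 \left(-19\right)^{2} \left(- \frac{1}{55833794527}\right) = 936 \cdot 361 \left(- \frac{1}{55833794527}\right) = 337896 \left(- \frac{1}{55833794527}\right) = - \frac{337896}{55833794527}$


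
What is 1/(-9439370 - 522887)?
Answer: -1/9962257 ≈ -1.0038e-7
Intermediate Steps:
1/(-9439370 - 522887) = 1/(-9962257) = -1/9962257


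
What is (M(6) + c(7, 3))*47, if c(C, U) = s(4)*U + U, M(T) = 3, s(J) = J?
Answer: 846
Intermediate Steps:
c(C, U) = 5*U (c(C, U) = 4*U + U = 5*U)
(M(6) + c(7, 3))*47 = (3 + 5*3)*47 = (3 + 15)*47 = 18*47 = 846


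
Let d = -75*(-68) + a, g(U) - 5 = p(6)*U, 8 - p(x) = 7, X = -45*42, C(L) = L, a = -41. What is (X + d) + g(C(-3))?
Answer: 3171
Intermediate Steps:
X = -1890
p(x) = 1 (p(x) = 8 - 1*7 = 8 - 7 = 1)
g(U) = 5 + U (g(U) = 5 + 1*U = 5 + U)
d = 5059 (d = -75*(-68) - 41 = 5100 - 41 = 5059)
(X + d) + g(C(-3)) = (-1890 + 5059) + (5 - 3) = 3169 + 2 = 3171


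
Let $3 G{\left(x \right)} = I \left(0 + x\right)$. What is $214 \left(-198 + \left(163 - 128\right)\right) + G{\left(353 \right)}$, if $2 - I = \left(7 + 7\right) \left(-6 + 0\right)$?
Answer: $- \frac{74288}{3} \approx -24763.0$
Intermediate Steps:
$I = 86$ ($I = 2 - \left(7 + 7\right) \left(-6 + 0\right) = 2 - 14 \left(-6\right) = 2 - -84 = 2 + 84 = 86$)
$G{\left(x \right)} = \frac{86 x}{3}$ ($G{\left(x \right)} = \frac{86 \left(0 + x\right)}{3} = \frac{86 x}{3}$)
$214 \left(-198 + \left(163 - 128\right)\right) + G{\left(353 \right)} = 214 \left(-198 + \left(163 - 128\right)\right) + \frac{86}{3} \cdot 353 = 214 \left(-198 + 35\right) + \frac{30358}{3} = 214 \left(-163\right) + \frac{30358}{3} = -34882 + \frac{30358}{3} = - \frac{74288}{3}$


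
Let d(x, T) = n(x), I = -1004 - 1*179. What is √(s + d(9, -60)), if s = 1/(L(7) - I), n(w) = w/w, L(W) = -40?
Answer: 2*√36322/381 ≈ 1.0004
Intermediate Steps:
I = -1183 (I = -1004 - 179 = -1183)
n(w) = 1
d(x, T) = 1
s = 1/1143 (s = 1/(-40 - 1*(-1183)) = 1/(-40 + 1183) = 1/1143 ≈ 0.00087489)
√(s + d(9, -60)) = √(1/1143 + 1) = √(1144/1143) = 2*√36322/381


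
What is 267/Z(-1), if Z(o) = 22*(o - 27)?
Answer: -267/616 ≈ -0.43344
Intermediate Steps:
Z(o) = -594 + 22*o (Z(o) = 22*(-27 + o) = -594 + 22*o)
267/Z(-1) = 267/(-594 + 22*(-1)) = 267/(-594 - 22) = 267/(-616) = 267*(-1/616) = -267/616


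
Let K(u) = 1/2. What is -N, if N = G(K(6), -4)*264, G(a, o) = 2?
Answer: -528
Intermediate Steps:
K(u) = 1/2
N = 528 (N = 2*264 = 528)
-N = -1*528 = -528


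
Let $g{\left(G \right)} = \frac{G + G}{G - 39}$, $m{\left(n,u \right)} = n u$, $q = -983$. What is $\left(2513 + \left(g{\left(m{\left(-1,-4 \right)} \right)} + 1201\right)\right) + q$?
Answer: $\frac{95577}{35} \approx 2730.8$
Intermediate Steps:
$g{\left(G \right)} = \frac{2 G}{-39 + G}$
$\left(2513 + \left(g{\left(m{\left(-1,-4 \right)} \right)} + 1201\right)\right) + q = \left(2513 + \left(\frac{2 \left(\left(-1\right) \left(-4\right)\right)}{-39 - -4} + 1201\right)\right) - 983 = \left(2513 + \left(2 \cdot 4 \frac{1}{-39 + 4} + 1201\right)\right) - 983 = \left(2513 + \left(2 \cdot 4 \frac{1}{-35} + 1201\right)\right) - 983 = \left(2513 + \left(2 \cdot 4 \left(- \frac{1}{35}\right) + 1201\right)\right) - 983 = \left(2513 + \left(- \frac{8}{35} + 1201\right)\right) - 983 = \left(2513 + \frac{42027}{35}\right) - 983 = \frac{129982}{35} - 983 = \frac{95577}{35}$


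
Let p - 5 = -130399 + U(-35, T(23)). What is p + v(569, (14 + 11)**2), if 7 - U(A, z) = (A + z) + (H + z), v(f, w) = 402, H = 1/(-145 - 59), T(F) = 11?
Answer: -26514287/204 ≈ -1.2997e+5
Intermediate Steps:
H = -1/204 (H = 1/(-204) = -1/204 ≈ -0.0049020)
U(A, z) = 1429/204 - A - 2*z (U(A, z) = 7 - ((A + z) + (-1/204 + z)) = 7 - (-1/204 + A + 2*z) = 7 + (1/204 - A - 2*z) = 1429/204 - A - 2*z)
p = -26596295/204 (p = 5 + (-130399 + (1429/204 - 1*(-35) - 2*11)) = 5 + (-130399 + (1429/204 + 35 - 22)) = 5 + (-130399 + 4081/204) = 5 - 26597315/204 = -26596295/204 ≈ -1.3037e+5)
p + v(569, (14 + 11)**2) = -26596295/204 + 402 = -26514287/204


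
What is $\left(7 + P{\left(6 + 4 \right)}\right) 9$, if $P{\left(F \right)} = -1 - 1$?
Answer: $45$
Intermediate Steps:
$P{\left(F \right)} = -2$ ($P{\left(F \right)} = -1 - 1 = -2$)
$\left(7 + P{\left(6 + 4 \right)}\right) 9 = \left(7 - 2\right) 9 = 5 \cdot 9 = 45$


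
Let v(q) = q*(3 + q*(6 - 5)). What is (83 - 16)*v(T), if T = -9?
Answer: 3618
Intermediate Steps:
v(q) = q*(3 + q) (v(q) = q*(3 + q*1) = q*(3 + q))
(83 - 16)*v(T) = (83 - 16)*(-9*(3 - 9)) = 67*(-9*(-6)) = 67*54 = 3618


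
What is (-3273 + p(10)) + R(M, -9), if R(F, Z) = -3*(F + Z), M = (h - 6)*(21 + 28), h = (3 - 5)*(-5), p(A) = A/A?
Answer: -3833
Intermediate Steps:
p(A) = 1
h = 10 (h = -2*(-5) = 10)
M = 196 (M = (10 - 6)*(21 + 28) = 4*49 = 196)
R(F, Z) = -3*F - 3*Z
(-3273 + p(10)) + R(M, -9) = (-3273 + 1) + (-3*196 - 3*(-9)) = -3272 + (-588 + 27) = -3272 - 561 = -3833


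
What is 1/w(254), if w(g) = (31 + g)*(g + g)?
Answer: 1/144780 ≈ 6.9070e-6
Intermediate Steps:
w(g) = 2*g*(31 + g) (w(g) = (31 + g)*(2*g) = 2*g*(31 + g))
1/w(254) = 1/(2*254*(31 + 254)) = 1/(2*254*285) = 1/144780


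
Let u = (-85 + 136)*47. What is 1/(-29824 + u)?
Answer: -1/27427 ≈ -3.6460e-5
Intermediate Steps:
u = 2397 (u = 51*47 = 2397)
1/(-29824 + u) = 1/(-29824 + 2397) = 1/(-27427) = -1/27427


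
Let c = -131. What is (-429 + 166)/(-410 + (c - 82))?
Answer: 263/623 ≈ 0.42215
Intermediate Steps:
(-429 + 166)/(-410 + (c - 82)) = (-429 + 166)/(-410 + (-131 - 82)) = -263/(-410 - 213) = -263/(-623) = -263*(-1/623) = 263/623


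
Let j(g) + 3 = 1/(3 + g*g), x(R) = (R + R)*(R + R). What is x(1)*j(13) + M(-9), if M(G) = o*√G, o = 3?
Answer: -515/43 + 9*I ≈ -11.977 + 9.0*I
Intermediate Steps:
x(R) = 4*R² (x(R) = (2*R)*(2*R) = 4*R²)
j(g) = -3 + 1/(3 + g²) (j(g) = -3 + 1/(3 + g*g) = -3 + 1/(3 + g²))
M(G) = 3*√G
x(1)*j(13) + M(-9) = (4*1²)*((-8 - 3*13²)/(3 + 13²)) + 3*√(-9) = (4*1)*((-8 - 3*169)/(3 + 169)) + 3*(3*I) = 4*((-8 - 507)/172) + 9*I = 4*((1/172)*(-515)) + 9*I = 4*(-515/172) + 9*I = -515/43 + 9*I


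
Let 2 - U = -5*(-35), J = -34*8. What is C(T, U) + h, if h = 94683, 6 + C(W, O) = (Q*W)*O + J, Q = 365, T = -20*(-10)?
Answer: -12534595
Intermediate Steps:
J = -272
T = 200
U = -173 (U = 2 - (-5)*(-35) = 2 - 1*175 = 2 - 175 = -173)
C(W, O) = -278 + 365*O*W (C(W, O) = -6 + ((365*W)*O - 272) = -6 + (365*O*W - 272) = -6 + (-272 + 365*O*W) = -278 + 365*O*W)
C(T, U) + h = (-278 + 365*(-173)*200) + 94683 = (-278 - 12629000) + 94683 = -12629278 + 94683 = -12534595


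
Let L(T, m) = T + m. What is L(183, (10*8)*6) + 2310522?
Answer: 2311185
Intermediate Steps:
L(183, (10*8)*6) + 2310522 = (183 + (10*8)*6) + 2310522 = (183 + 80*6) + 2310522 = (183 + 480) + 2310522 = 663 + 2310522 = 2311185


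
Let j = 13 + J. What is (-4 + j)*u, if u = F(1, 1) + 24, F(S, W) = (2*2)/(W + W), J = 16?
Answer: 650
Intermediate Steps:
j = 29 (j = 13 + 16 = 29)
F(S, W) = 2/W (F(S, W) = 4/((2*W)) = 4*(1/(2*W)) = 2/W)
u = 26 (u = 2/1 + 24 = 2*1 + 24 = 2 + 24 = 26)
(-4 + j)*u = (-4 + 29)*26 = 25*26 = 650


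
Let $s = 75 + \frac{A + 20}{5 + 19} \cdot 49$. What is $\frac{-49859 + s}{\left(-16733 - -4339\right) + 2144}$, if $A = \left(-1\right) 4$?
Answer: $\frac{74627}{15375} \approx 4.8538$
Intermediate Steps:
$A = -4$
$s = \frac{323}{3}$ ($s = 75 + \frac{-4 + 20}{5 + 19} \cdot 49 = 75 + \frac{16}{24} \cdot 49 = 75 + 16 \cdot \frac{1}{24} \cdot 49 = 75 + \frac{2}{3} \cdot 49 = 75 + \frac{98}{3} = \frac{323}{3} \approx 107.67$)
$\frac{-49859 + s}{\left(-16733 - -4339\right) + 2144} = \frac{-49859 + \frac{323}{3}}{\left(-16733 - -4339\right) + 2144} = - \frac{149254}{3 \left(\left(-16733 + 4339\right) + 2144\right)} = - \frac{149254}{3 \left(-12394 + 2144\right)} = - \frac{149254}{3 \left(-10250\right)} = \left(- \frac{149254}{3}\right) \left(- \frac{1}{10250}\right) = \frac{74627}{15375}$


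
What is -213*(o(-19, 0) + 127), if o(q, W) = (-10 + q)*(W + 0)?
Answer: -27051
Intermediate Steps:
o(q, W) = W*(-10 + q) (o(q, W) = (-10 + q)*W = W*(-10 + q))
-213*(o(-19, 0) + 127) = -213*(0*(-10 - 19) + 127) = -213*(0*(-29) + 127) = -213*(0 + 127) = -213*127 = -27051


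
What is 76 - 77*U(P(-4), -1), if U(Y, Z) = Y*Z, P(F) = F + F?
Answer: -540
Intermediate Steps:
P(F) = 2*F
76 - 77*U(P(-4), -1) = 76 - 77*2*(-4)*(-1) = 76 - (-616)*(-1) = 76 - 77*8 = 76 - 616 = -540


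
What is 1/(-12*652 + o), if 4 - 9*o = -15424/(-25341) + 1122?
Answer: -228069/1812758518 ≈ -0.00012581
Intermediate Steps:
o = -28346662/228069 (o = 4/9 - (-15424/(-25341) + 1122)/9 = 4/9 - (-15424*(-1/25341) + 1122)/9 = 4/9 - (15424/25341 + 1122)/9 = 4/9 - ⅑*28448026/25341 = 4/9 - 28448026/228069 = -28346662/228069 ≈ -124.29)
1/(-12*652 + o) = 1/(-12*652 - 28346662/228069) = 1/(-7824 - 28346662/228069) = 1/(-1812758518/228069) = -228069/1812758518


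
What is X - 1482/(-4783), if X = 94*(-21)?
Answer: -9440160/4783 ≈ -1973.7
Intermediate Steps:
X = -1974
X - 1482/(-4783) = -1974 - 1482/(-4783) = -1974 - 1482*(-1)/4783 = -1974 - 1*(-1482/4783) = -1974 + 1482/4783 = -9440160/4783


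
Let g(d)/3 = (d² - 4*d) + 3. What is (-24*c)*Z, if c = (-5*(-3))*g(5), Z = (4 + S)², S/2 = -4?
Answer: -138240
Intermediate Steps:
S = -8 (S = 2*(-4) = -8)
g(d) = 9 - 12*d + 3*d² (g(d) = 3*((d² - 4*d) + 3) = 3*(3 + d² - 4*d) = 9 - 12*d + 3*d²)
Z = 16 (Z = (4 - 8)² = (-4)² = 16)
c = 360 (c = (-5*(-3))*(9 - 12*5 + 3*5²) = 15*(9 - 60 + 3*25) = 15*(9 - 60 + 75) = 15*24 = 360)
(-24*c)*Z = -24*360*16 = -8640*16 = -138240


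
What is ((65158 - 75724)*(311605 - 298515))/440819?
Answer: -138308940/440819 ≈ -313.75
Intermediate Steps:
((65158 - 75724)*(311605 - 298515))/440819 = -10566*13090*(1/440819) = -138308940*1/440819 = -138308940/440819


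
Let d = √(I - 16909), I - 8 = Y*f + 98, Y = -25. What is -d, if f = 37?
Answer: -8*I*√277 ≈ -133.15*I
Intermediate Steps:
I = -819 (I = 8 + (-25*37 + 98) = 8 + (-925 + 98) = 8 - 827 = -819)
d = 8*I*√277 (d = √(-819 - 16909) = √(-17728) = 8*I*√277 ≈ 133.15*I)
-d = -8*I*√277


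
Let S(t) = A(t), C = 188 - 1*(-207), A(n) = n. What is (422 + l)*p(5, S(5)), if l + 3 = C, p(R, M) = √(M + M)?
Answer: 814*√10 ≈ 2574.1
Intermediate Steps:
C = 395 (C = 188 + 207 = 395)
S(t) = t
p(R, M) = √2*√M (p(R, M) = √(2*M) = √2*√M)
l = 392 (l = -3 + 395 = 392)
(422 + l)*p(5, S(5)) = (422 + 392)*(√2*√5) = 814*√10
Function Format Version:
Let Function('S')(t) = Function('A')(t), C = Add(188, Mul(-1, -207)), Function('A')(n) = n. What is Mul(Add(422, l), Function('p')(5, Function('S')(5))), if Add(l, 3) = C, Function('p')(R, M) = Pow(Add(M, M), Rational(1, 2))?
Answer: Mul(814, Pow(10, Rational(1, 2))) ≈ 2574.1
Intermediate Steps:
C = 395 (C = Add(188, 207) = 395)
Function('S')(t) = t
Function('p')(R, M) = Mul(Pow(2, Rational(1, 2)), Pow(M, Rational(1, 2))) (Function('p')(R, M) = Pow(Mul(2, M), Rational(1, 2)) = Mul(Pow(2, Rational(1, 2)), Pow(M, Rational(1, 2))))
l = 392 (l = Add(-3, 395) = 392)
Mul(Add(422, l), Function('p')(5, Function('S')(5))) = Mul(Add(422, 392), Mul(Pow(2, Rational(1, 2)), Pow(5, Rational(1, 2)))) = Mul(814, Pow(10, Rational(1, 2)))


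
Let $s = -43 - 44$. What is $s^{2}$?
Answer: $7569$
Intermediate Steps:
$s = -87$ ($s = -43 - 44 = -87$)
$s^{2} = \left(-87\right)^{2} = 7569$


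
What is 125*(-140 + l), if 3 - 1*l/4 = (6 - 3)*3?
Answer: -20500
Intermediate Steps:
l = -24 (l = 12 - 4*(6 - 3)*3 = 12 - 12*3 = 12 - 4*9 = 12 - 36 = -24)
125*(-140 + l) = 125*(-140 - 24) = 125*(-164) = -20500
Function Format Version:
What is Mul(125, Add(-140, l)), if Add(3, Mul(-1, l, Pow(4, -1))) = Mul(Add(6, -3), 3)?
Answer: -20500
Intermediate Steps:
l = -24 (l = Add(12, Mul(-4, Mul(Add(6, -3), 3))) = Add(12, Mul(-4, Mul(3, 3))) = Add(12, Mul(-4, 9)) = Add(12, -36) = -24)
Mul(125, Add(-140, l)) = Mul(125, Add(-140, -24)) = Mul(125, -164) = -20500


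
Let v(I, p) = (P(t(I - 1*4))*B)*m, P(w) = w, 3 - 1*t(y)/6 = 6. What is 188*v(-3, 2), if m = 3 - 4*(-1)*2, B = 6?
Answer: -223344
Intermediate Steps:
t(y) = -18 (t(y) = 18 - 6*6 = 18 - 36 = -18)
m = 11 (m = 3 + 4*2 = 3 + 8 = 11)
v(I, p) = -1188 (v(I, p) = -18*6*11 = -108*11 = -1188)
188*v(-3, 2) = 188*(-1188) = -223344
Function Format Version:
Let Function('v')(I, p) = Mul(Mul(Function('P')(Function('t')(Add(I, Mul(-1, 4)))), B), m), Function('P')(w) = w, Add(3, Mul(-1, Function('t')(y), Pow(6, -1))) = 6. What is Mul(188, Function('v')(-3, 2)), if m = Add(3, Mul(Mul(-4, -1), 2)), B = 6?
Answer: -223344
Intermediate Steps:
Function('t')(y) = -18 (Function('t')(y) = Add(18, Mul(-6, 6)) = Add(18, -36) = -18)
m = 11 (m = Add(3, Mul(4, 2)) = Add(3, 8) = 11)
Function('v')(I, p) = -1188 (Function('v')(I, p) = Mul(Mul(-18, 6), 11) = Mul(-108, 11) = -1188)
Mul(188, Function('v')(-3, 2)) = Mul(188, -1188) = -223344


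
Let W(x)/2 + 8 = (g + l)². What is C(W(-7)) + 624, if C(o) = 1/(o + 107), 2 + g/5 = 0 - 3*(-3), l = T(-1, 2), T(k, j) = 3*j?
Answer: 2154673/3453 ≈ 624.00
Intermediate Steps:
l = 6 (l = 3*2 = 6)
g = 35 (g = -10 + 5*(0 - 3*(-3)) = -10 + 5*(0 + 9) = -10 + 5*9 = -10 + 45 = 35)
W(x) = 3346 (W(x) = -16 + 2*(35 + 6)² = -16 + 2*41² = -16 + 2*1681 = -16 + 3362 = 3346)
C(o) = 1/(107 + o)
C(W(-7)) + 624 = 1/(107 + 3346) + 624 = 1/3453 + 624 = 2154673/3453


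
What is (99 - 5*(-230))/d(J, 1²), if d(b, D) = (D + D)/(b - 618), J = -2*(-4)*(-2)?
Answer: -395933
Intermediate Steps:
J = -16 (J = 8*(-2) = -16)
d(b, D) = 2*D/(-618 + b) (d(b, D) = (2*D)/(-618 + b) = 2*D/(-618 + b))
(99 - 5*(-230))/d(J, 1²) = (99 - 5*(-230))/((2*1²/(-618 - 16))) = (99 + 1150)/((2*1/(-634))) = 1249/((2*1*(-1/634))) = 1249/(-1/317) = 1249*(-317) = -395933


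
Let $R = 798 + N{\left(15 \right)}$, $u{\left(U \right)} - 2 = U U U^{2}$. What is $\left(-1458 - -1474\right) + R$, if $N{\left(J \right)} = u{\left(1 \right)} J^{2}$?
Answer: $1489$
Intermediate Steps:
$u{\left(U \right)} = 2 + U^{4}$ ($u{\left(U \right)} = 2 + U U U^{2} = 2 + U^{2} U^{2} = 2 + U^{4}$)
$N{\left(J \right)} = 3 J^{2}$ ($N{\left(J \right)} = \left(2 + 1^{4}\right) J^{2} = \left(2 + 1\right) J^{2} = 3 J^{2}$)
$R = 1473$ ($R = 798 + 3 \cdot 15^{2} = 798 + 3 \cdot 225 = 798 + 675 = 1473$)
$\left(-1458 - -1474\right) + R = \left(-1458 - -1474\right) + 1473 = \left(-1458 + 1474\right) + 1473 = 16 + 1473 = 1489$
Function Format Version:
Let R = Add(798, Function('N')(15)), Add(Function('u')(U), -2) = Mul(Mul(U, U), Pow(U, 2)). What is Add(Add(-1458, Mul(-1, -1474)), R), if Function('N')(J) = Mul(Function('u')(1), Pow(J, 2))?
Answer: 1489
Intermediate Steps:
Function('u')(U) = Add(2, Pow(U, 4)) (Function('u')(U) = Add(2, Mul(Mul(U, U), Pow(U, 2))) = Add(2, Mul(Pow(U, 2), Pow(U, 2))) = Add(2, Pow(U, 4)))
Function('N')(J) = Mul(3, Pow(J, 2)) (Function('N')(J) = Mul(Add(2, Pow(1, 4)), Pow(J, 2)) = Mul(Add(2, 1), Pow(J, 2)) = Mul(3, Pow(J, 2)))
R = 1473 (R = Add(798, Mul(3, Pow(15, 2))) = Add(798, Mul(3, 225)) = Add(798, 675) = 1473)
Add(Add(-1458, Mul(-1, -1474)), R) = Add(Add(-1458, Mul(-1, -1474)), 1473) = Add(Add(-1458, 1474), 1473) = Add(16, 1473) = 1489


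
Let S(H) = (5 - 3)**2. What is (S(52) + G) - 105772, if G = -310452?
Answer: -416220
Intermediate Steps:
S(H) = 4 (S(H) = 2**2 = 4)
(S(52) + G) - 105772 = (4 - 310452) - 105772 = -310448 - 105772 = -416220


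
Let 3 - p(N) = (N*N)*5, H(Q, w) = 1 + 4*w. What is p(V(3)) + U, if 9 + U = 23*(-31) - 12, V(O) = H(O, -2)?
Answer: -976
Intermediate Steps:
V(O) = -7 (V(O) = 1 + 4*(-2) = 1 - 8 = -7)
p(N) = 3 - 5*N² (p(N) = 3 - N*N*5 = 3 - N²*5 = 3 - 5*N²)
U = -734 (U = -9 + (23*(-31) - 12) = -9 + (-713 - 12) = -9 - 725 = -734)
p(V(3)) + U = (3 - 5*(-7)²) - 734 = (3 - 5*49) - 734 = (3 - 245) - 734 = -242 - 734 = -976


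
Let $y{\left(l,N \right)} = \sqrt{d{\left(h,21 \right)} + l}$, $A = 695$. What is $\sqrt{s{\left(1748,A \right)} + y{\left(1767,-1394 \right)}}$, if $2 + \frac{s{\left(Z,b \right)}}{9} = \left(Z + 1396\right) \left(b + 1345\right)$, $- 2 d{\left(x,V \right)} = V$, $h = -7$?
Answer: $\frac{\sqrt{230895288 + 2 \sqrt{7026}}}{2} \approx 7597.6$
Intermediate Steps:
$d{\left(x,V \right)} = - \frac{V}{2}$
$s{\left(Z,b \right)} = -18 + 9 \left(1345 + b\right) \left(1396 + Z\right)$ ($s{\left(Z,b \right)} = -18 + 9 \left(Z + 1396\right) \left(b + 1345\right) = -18 + 9 \left(1396 + Z\right) \left(1345 + b\right) = -18 + 9 \left(1345 + b\right) \left(1396 + Z\right)$)
$y{\left(l,N \right)} = \sqrt{- \frac{21}{2} + l}$ ($y{\left(l,N \right)} = \sqrt{\left(- \frac{1}{2}\right) 21 + l} = \sqrt{- \frac{21}{2} + l}$)
$\sqrt{s{\left(1748,A \right)} + y{\left(1767,-1394 \right)}} = \sqrt{\left(16898562 + 12105 \cdot 1748 + 12564 \cdot 695 + 9 \cdot 1748 \cdot 695\right) + \frac{\sqrt{-42 + 4 \cdot 1767}}{2}} = \sqrt{\left(16898562 + 21159540 + 8731980 + 10933740\right) + \frac{\sqrt{-42 + 7068}}{2}} = \sqrt{57723822 + \frac{\sqrt{7026}}{2}}$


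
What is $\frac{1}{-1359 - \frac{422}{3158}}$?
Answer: $- \frac{1579}{2146072} \approx -0.00073576$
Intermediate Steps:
$\frac{1}{-1359 - \frac{422}{3158}} = \frac{1}{-1359 - \frac{211}{1579}} = \frac{1}{- \frac{2146072}{1579}} = - \frac{1579}{2146072}$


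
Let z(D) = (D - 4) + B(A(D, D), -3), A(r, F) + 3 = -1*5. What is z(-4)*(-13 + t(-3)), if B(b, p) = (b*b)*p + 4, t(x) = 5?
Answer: 1568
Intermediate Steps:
A(r, F) = -8 (A(r, F) = -3 - 1*5 = -3 - 5 = -8)
B(b, p) = 4 + p*b² (B(b, p) = b²*p + 4 = p*b² + 4 = 4 + p*b²)
z(D) = -192 + D (z(D) = (D - 4) + (4 - 3*(-8)²) = (-4 + D) + (4 - 3*64) = (-4 + D) + (4 - 192) = (-4 + D) - 188 = -192 + D)
z(-4)*(-13 + t(-3)) = (-192 - 4)*(-13 + 5) = -196*(-8) = 1568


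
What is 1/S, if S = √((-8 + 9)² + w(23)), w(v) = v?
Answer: √6/12 ≈ 0.20412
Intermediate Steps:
S = 2*√6 (S = √((-8 + 9)² + 23) = √(1² + 23) = √(1 + 23) = √24 = 2*√6 ≈ 4.8990)
1/S = 1/(2*√6) = √6/12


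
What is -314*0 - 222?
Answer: -222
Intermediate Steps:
-314*0 - 222 = 0 - 222 = -222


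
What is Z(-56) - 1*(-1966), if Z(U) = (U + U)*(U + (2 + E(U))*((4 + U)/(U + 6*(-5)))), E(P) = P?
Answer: 511482/43 ≈ 11895.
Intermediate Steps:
Z(U) = 2*U*(U + (2 + U)*(4 + U)/(-30 + U)) (Z(U) = (U + U)*(U + (2 + U)*((4 + U)/(U + 6*(-5)))) = (2*U)*(U + (2 + U)*((4 + U)/(U - 30))) = (2*U)*(U + (2 + U)*((4 + U)/(-30 + U))) = (2*U)*(U + (2 + U)*(4 + U)/(-30 + U)) = 2*U*(U + (2 + U)*(4 + U)/(-30 + U)))
Z(-56) - 1*(-1966) = 4*(-56)*(4 + (-56)² - 12*(-56))/(-30 - 56) - 1*(-1966) = 4*(-56)*(4 + 3136 + 672)/(-86) + 1966 = 4*(-56)*(-1/86)*3812 + 1966 = 426944/43 + 1966 = 511482/43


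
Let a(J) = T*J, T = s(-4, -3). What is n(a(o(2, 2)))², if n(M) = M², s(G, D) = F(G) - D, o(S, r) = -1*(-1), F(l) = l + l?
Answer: 625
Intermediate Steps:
F(l) = 2*l
o(S, r) = 1
s(G, D) = -D + 2*G (s(G, D) = 2*G - D = -D + 2*G)
T = -5 (T = -1*(-3) + 2*(-4) = 3 - 8 = -5)
a(J) = -5*J
n(a(o(2, 2)))² = ((-5*1)²)² = ((-5)²)² = 25² = 625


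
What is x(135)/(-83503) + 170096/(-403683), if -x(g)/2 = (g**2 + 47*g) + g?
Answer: 820350106/4815534507 ≈ 0.17035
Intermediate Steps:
x(g) = -96*g - 2*g**2 (x(g) = -2*((g**2 + 47*g) + g) = -2*(g**2 + 48*g) = -96*g - 2*g**2)
x(135)/(-83503) + 170096/(-403683) = -2*135*(48 + 135)/(-83503) + 170096/(-403683) = -2*135*183*(-1/83503) + 170096*(-1/403683) = -49410*(-1/83503) - 170096/403683 = 49410/83503 - 170096/403683 = 820350106/4815534507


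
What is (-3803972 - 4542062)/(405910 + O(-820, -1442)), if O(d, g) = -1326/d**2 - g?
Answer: -2805936630800/136951741737 ≈ -20.488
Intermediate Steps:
O(d, g) = -g - 1326/d**2 (O(d, g) = -1326/d**2 - g = -g - 1326/d**2)
(-3803972 - 4542062)/(405910 + O(-820, -1442)) = (-3803972 - 4542062)/(405910 + (-1*(-1442) - 1326/(-820)**2)) = -8346034/(405910 + (1442 - 1326*1/672400)) = -8346034/(405910 + (1442 - 663/336200)) = -8346034/(405910 + 484799737/336200) = -8346034/136951741737/336200 = -8346034*336200/136951741737 = -2805936630800/136951741737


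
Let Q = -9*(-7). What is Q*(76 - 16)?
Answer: 3780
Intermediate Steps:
Q = 63
Q*(76 - 16) = 63*(76 - 16) = 63*60 = 3780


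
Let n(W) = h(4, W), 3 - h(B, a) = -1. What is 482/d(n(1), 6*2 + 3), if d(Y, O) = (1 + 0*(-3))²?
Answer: 482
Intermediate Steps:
h(B, a) = 4 (h(B, a) = 3 - 1*(-1) = 3 + 1 = 4)
n(W) = 4
d(Y, O) = 1 (d(Y, O) = (1 + 0)² = 1² = 1)
482/d(n(1), 6*2 + 3) = 482/1 = 482*1 = 482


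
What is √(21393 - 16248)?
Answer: 7*√105 ≈ 71.729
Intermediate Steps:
√(21393 - 16248) = √5145 = 7*√105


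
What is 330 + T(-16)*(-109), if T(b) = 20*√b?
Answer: 330 - 8720*I ≈ 330.0 - 8720.0*I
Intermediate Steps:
330 + T(-16)*(-109) = 330 + (20*√(-16))*(-109) = 330 + (20*(4*I))*(-109) = 330 + (80*I)*(-109) = 330 - 8720*I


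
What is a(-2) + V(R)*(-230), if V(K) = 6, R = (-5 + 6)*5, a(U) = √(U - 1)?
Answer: -1380 + I*√3 ≈ -1380.0 + 1.732*I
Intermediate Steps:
a(U) = √(-1 + U)
R = 5 (R = 1*5 = 5)
a(-2) + V(R)*(-230) = √(-1 - 2) + 6*(-230) = √(-3) - 1380 = I*√3 - 1380 = -1380 + I*√3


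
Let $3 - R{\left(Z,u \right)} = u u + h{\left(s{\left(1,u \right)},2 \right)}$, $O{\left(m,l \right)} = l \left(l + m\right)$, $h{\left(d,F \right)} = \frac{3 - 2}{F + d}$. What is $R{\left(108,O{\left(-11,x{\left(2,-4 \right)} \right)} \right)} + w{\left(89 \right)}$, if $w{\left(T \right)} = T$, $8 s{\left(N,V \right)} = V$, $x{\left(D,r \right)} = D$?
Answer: $-228$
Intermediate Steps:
$s{\left(N,V \right)} = \frac{V}{8}$
$h{\left(d,F \right)} = \frac{1}{F + d}$ ($h{\left(d,F \right)} = 1 \frac{1}{F + d} = \frac{1}{F + d}$)
$R{\left(Z,u \right)} = 3 - u^{2} - \frac{1}{2 + \frac{u}{8}}$ ($R{\left(Z,u \right)} = 3 - \left(u u + \frac{1}{2 + \frac{u}{8}}\right) = 3 - \left(u^{2} + \frac{1}{2 + \frac{u}{8}}\right) = 3 - u^{2} - \frac{1}{2 + \frac{u}{8}}$)
$R{\left(108,O{\left(-11,x{\left(2,-4 \right)} \right)} \right)} + w{\left(89 \right)} = \frac{-8 + \left(3 - \left(2 \left(2 - 11\right)\right)^{2}\right) \left(16 + 2 \left(2 - 11\right)\right)}{16 + 2 \left(2 - 11\right)} + 89 = \frac{-8 + \left(3 - \left(2 \left(-9\right)\right)^{2}\right) \left(16 + 2 \left(-9\right)\right)}{16 + 2 \left(-9\right)} + 89 = \frac{-8 + \left(3 - \left(-18\right)^{2}\right) \left(16 - 18\right)}{16 - 18} + 89 = \frac{-8 + \left(3 - 324\right) \left(-2\right)}{-2} + 89 = - \frac{-8 + \left(3 - 324\right) \left(-2\right)}{2} + 89 = - \frac{-8 - -642}{2} + 89 = - \frac{-8 + 642}{2} + 89 = \left(- \frac{1}{2}\right) 634 + 89 = -317 + 89 = -228$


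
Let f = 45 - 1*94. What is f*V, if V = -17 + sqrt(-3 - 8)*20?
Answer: 833 - 980*I*sqrt(11) ≈ 833.0 - 3250.3*I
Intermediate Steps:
f = -49 (f = 45 - 94 = -49)
V = -17 + 20*I*sqrt(11) (V = -17 + sqrt(-11)*20 = -17 + (I*sqrt(11))*20 = -17 + 20*I*sqrt(11) ≈ -17.0 + 66.333*I)
f*V = -49*(-17 + 20*I*sqrt(11)) = 833 - 980*I*sqrt(11)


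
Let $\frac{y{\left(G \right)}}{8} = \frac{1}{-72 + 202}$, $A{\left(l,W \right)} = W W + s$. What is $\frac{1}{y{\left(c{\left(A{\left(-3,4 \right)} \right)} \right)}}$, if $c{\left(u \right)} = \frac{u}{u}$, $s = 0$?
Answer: $\frac{65}{4} \approx 16.25$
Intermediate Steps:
$A{\left(l,W \right)} = W^{2}$ ($A{\left(l,W \right)} = W W + 0 = W^{2} + 0 = W^{2}$)
$c{\left(u \right)} = 1$
$y{\left(G \right)} = \frac{4}{65}$ ($y{\left(G \right)} = \frac{8}{-72 + 202} = \frac{8}{130} = 8 \cdot \frac{1}{130} = \frac{4}{65}$)
$\frac{1}{y{\left(c{\left(A{\left(-3,4 \right)} \right)} \right)}} = \frac{1}{\frac{4}{65}} = \frac{65}{4}$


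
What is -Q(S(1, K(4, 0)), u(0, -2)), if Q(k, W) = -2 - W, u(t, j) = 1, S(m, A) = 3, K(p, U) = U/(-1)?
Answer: 3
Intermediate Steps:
K(p, U) = -U (K(p, U) = U*(-1) = -U)
-Q(S(1, K(4, 0)), u(0, -2)) = -(-2 - 1*1) = -(-2 - 1) = -1*(-3) = 3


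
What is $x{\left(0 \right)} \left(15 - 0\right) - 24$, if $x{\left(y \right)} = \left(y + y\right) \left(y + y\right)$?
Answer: $-24$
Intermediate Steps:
$x{\left(y \right)} = 4 y^{2}$ ($x{\left(y \right)} = 2 y 2 y = 4 y^{2}$)
$x{\left(0 \right)} \left(15 - 0\right) - 24 = 4 \cdot 0^{2} \left(15 - 0\right) - 24 = 4 \cdot 0 \left(15 + 0\right) - 24 = 0 \cdot 15 - 24 = 0 - 24 = -24$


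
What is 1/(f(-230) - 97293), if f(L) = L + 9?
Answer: -1/97514 ≈ -1.0255e-5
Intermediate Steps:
f(L) = 9 + L
1/(f(-230) - 97293) = 1/((9 - 230) - 97293) = 1/(-221 - 97293) = 1/(-97514) = -1/97514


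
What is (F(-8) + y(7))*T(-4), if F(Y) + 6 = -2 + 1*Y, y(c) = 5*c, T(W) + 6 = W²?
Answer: 190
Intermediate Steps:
T(W) = -6 + W²
F(Y) = -8 + Y (F(Y) = -6 + (-2 + 1*Y) = -6 + (-2 + Y) = -8 + Y)
(F(-8) + y(7))*T(-4) = ((-8 - 8) + 5*7)*(-6 + (-4)²) = (-16 + 35)*(-6 + 16) = 19*10 = 190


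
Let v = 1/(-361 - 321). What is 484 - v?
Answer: 330089/682 ≈ 484.00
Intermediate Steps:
v = -1/682 (v = 1/(-682) = -1/682 ≈ -0.0014663)
484 - v = 484 - 1*(-1/682) = 484 + 1/682 = 330089/682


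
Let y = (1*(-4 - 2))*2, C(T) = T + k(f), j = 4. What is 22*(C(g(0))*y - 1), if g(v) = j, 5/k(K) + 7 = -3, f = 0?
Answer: -946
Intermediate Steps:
k(K) = -1/2 (k(K) = 5/(-7 - 3) = 5/(-10) = 5*(-1/10) = -1/2)
g(v) = 4
C(T) = -1/2 + T (C(T) = T - 1/2 = -1/2 + T)
y = -12 (y = (1*(-6))*2 = -6*2 = -12)
22*(C(g(0))*y - 1) = 22*((-1/2 + 4)*(-12) - 1) = 22*((7/2)*(-12) - 1) = 22*(-42 - 1) = 22*(-43) = -946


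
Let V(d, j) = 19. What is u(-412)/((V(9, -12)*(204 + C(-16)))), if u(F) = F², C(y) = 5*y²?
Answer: 42436/7049 ≈ 6.0201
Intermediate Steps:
u(-412)/((V(9, -12)*(204 + C(-16)))) = (-412)²/((19*(204 + 5*(-16)²))) = 169744/((19*(204 + 5*256))) = 169744/((19*(204 + 1280))) = 169744/((19*1484)) = 169744/28196 = 169744*(1/28196) = 42436/7049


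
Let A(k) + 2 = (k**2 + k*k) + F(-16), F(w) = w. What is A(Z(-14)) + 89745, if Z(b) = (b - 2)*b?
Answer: 190079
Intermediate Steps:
Z(b) = b*(-2 + b) (Z(b) = (-2 + b)*b = b*(-2 + b))
A(k) = -18 + 2*k**2 (A(k) = -2 + ((k**2 + k*k) - 16) = -2 + ((k**2 + k**2) - 16) = -2 + (2*k**2 - 16) = -2 + (-16 + 2*k**2) = -18 + 2*k**2)
A(Z(-14)) + 89745 = (-18 + 2*(-14*(-2 - 14))**2) + 89745 = (-18 + 2*(-14*(-16))**2) + 89745 = (-18 + 2*224**2) + 89745 = (-18 + 2*50176) + 89745 = (-18 + 100352) + 89745 = 100334 + 89745 = 190079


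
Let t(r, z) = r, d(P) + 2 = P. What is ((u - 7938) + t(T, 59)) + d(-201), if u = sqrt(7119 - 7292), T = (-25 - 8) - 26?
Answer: -8200 + I*sqrt(173) ≈ -8200.0 + 13.153*I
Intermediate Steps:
d(P) = -2 + P
T = -59 (T = -33 - 26 = -59)
u = I*sqrt(173) (u = sqrt(-173) = I*sqrt(173) ≈ 13.153*I)
((u - 7938) + t(T, 59)) + d(-201) = ((I*sqrt(173) - 7938) - 59) + (-2 - 201) = ((-7938 + I*sqrt(173)) - 59) - 203 = (-7997 + I*sqrt(173)) - 203 = -8200 + I*sqrt(173)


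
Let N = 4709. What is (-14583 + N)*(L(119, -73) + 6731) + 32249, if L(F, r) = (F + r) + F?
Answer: -68058855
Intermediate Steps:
L(F, r) = r + 2*F
(-14583 + N)*(L(119, -73) + 6731) + 32249 = (-14583 + 4709)*((-73 + 2*119) + 6731) + 32249 = -9874*((-73 + 238) + 6731) + 32249 = -9874*(165 + 6731) + 32249 = -9874*6896 + 32249 = -68091104 + 32249 = -68058855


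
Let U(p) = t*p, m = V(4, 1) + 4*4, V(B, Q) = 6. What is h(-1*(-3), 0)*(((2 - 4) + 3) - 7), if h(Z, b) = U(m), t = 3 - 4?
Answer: 132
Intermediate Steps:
m = 22 (m = 6 + 4*4 = 6 + 16 = 22)
t = -1
U(p) = -p
h(Z, b) = -22 (h(Z, b) = -1*22 = -22)
h(-1*(-3), 0)*(((2 - 4) + 3) - 7) = -22*(((2 - 4) + 3) - 7) = -22*((-2 + 3) - 7) = -22*(1 - 7) = -22*(-6) = 132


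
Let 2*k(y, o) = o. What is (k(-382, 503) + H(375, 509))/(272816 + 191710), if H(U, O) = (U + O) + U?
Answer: 1007/309684 ≈ 0.0032517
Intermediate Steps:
H(U, O) = O + 2*U (H(U, O) = (O + U) + U = O + 2*U)
k(y, o) = o/2
(k(-382, 503) + H(375, 509))/(272816 + 191710) = ((½)*503 + (509 + 2*375))/(272816 + 191710) = (503/2 + (509 + 750))/464526 = (503/2 + 1259)*(1/464526) = (3021/2)*(1/464526) = 1007/309684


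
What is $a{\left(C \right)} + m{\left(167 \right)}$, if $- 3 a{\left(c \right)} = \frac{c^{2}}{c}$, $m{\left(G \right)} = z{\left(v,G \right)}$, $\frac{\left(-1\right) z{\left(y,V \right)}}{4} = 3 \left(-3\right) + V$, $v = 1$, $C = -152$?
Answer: $- \frac{1744}{3} \approx -581.33$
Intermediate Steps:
$z{\left(y,V \right)} = 36 - 4 V$ ($z{\left(y,V \right)} = - 4 \left(3 \left(-3\right) + V\right) = - 4 \left(-9 + V\right) = 36 - 4 V$)
$m{\left(G \right)} = 36 - 4 G$
$a{\left(c \right)} = - \frac{c}{3}$ ($a{\left(c \right)} = - \frac{c^{2} \frac{1}{c}}{3} = - \frac{c}{3}$)
$a{\left(C \right)} + m{\left(167 \right)} = \left(- \frac{1}{3}\right) \left(-152\right) + \left(36 - 668\right) = \frac{152}{3} + \left(36 - 668\right) = \frac{152}{3} - 632 = - \frac{1744}{3}$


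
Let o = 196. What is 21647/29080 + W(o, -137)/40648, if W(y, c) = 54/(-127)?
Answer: 13968331399/18764945960 ≈ 0.74438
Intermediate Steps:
W(y, c) = -54/127 (W(y, c) = 54*(-1/127) = -54/127)
21647/29080 + W(o, -137)/40648 = 21647/29080 - 54/127/40648 = 21647*(1/29080) - 54/127*1/40648 = 21647/29080 - 27/2581148 = 13968331399/18764945960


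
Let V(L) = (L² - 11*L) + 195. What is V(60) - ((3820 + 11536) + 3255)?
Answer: -15476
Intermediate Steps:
V(L) = 195 + L² - 11*L
V(60) - ((3820 + 11536) + 3255) = (195 + 60² - 11*60) - ((3820 + 11536) + 3255) = (195 + 3600 - 660) - (15356 + 3255) = 3135 - 1*18611 = 3135 - 18611 = -15476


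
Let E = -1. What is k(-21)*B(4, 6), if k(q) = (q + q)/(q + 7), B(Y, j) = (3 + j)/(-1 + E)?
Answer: -27/2 ≈ -13.500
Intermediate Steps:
B(Y, j) = -3/2 - j/2 (B(Y, j) = (3 + j)/(-1 - 1) = (3 + j)/(-2) = (3 + j)*(-1/2) = -3/2 - j/2)
k(q) = 2*q/(7 + q) (k(q) = (2*q)/(7 + q) = 2*q/(7 + q))
k(-21)*B(4, 6) = (2*(-21)/(7 - 21))*(-3/2 - 1/2*6) = (2*(-21)/(-14))*(-3/2 - 3) = (2*(-21)*(-1/14))*(-9/2) = 3*(-9/2) = -27/2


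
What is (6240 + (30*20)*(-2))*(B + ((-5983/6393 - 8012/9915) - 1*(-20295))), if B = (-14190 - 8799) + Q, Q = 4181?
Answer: 10544276355648/1408591 ≈ 7.4857e+6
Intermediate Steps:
B = -18808 (B = (-14190 - 8799) + 4181 = -22989 + 4181 = -18808)
(6240 + (30*20)*(-2))*(B + ((-5983/6393 - 8012/9915) - 1*(-20295))) = (6240 + (30*20)*(-2))*(-18808 + ((-5983/6393 - 8012/9915) - 1*(-20295))) = (6240 + 600*(-2))*(-18808 + ((-5983*1/6393 - 8012*1/9915) + 20295)) = (6240 - 1200)*(-18808 + ((-5983/6393 - 8012/9915) + 20295)) = 5040*(-18808 + (-36847387/21128865 + 20295)) = 5040*(-18808 + 428773467788/21128865) = 5040*(31381774868/21128865) = 10544276355648/1408591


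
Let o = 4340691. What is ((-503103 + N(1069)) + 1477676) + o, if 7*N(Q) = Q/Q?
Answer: 37206849/7 ≈ 5.3153e+6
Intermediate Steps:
N(Q) = ⅐ (N(Q) = (Q/Q)/7 = (⅐)*1 = ⅐)
((-503103 + N(1069)) + 1477676) + o = ((-503103 + ⅐) + 1477676) + 4340691 = (-3521720/7 + 1477676) + 4340691 = 6822012/7 + 4340691 = 37206849/7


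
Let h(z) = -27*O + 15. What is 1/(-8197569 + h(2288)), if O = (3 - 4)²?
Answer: -1/8197581 ≈ -1.2199e-7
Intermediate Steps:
O = 1 (O = (-1)² = 1)
h(z) = -12 (h(z) = -27*1 + 15 = -27 + 15 = -12)
1/(-8197569 + h(2288)) = 1/(-8197569 - 12) = 1/(-8197581) = -1/8197581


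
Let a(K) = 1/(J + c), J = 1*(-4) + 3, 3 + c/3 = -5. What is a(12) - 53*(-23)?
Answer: 30474/25 ≈ 1219.0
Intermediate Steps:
c = -24 (c = -9 + 3*(-5) = -9 - 15 = -24)
J = -1 (J = -4 + 3 = -1)
a(K) = -1/25 (a(K) = 1/(-1 - 24) = 1/(-25) = -1/25)
a(12) - 53*(-23) = -1/25 - 53*(-23) = -1/25 + 1219 = 30474/25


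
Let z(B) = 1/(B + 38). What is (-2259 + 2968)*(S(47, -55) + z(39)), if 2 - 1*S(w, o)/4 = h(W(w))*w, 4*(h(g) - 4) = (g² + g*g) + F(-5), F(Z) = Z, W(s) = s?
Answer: -11363805206/77 ≈ -1.4758e+8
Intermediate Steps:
h(g) = 11/4 + g²/2 (h(g) = 4 + ((g² + g*g) - 5)/4 = 4 + ((g² + g²) - 5)/4 = 4 + (2*g² - 5)/4 = 4 + (-5 + 2*g²)/4 = 4 + (-5/4 + g²/2) = 11/4 + g²/2)
z(B) = 1/(38 + B)
S(w, o) = 8 - 4*w*(11/4 + w²/2) (S(w, o) = 8 - 4*(11/4 + w²/2)*w = 8 - 4*w*(11/4 + w²/2))
(-2259 + 2968)*(S(47, -55) + z(39)) = (-2259 + 2968)*((8 - 1*47*(11 + 2*47²)) + 1/(38 + 39)) = 709*((8 - 1*47*(11 + 2*2209)) + 1/77) = 709*((8 - 1*47*(11 + 4418)) + 1/77) = 709*((8 - 1*47*4429) + 1/77) = 709*((8 - 208163) + 1/77) = 709*(-208155 + 1/77) = 709*(-16027934/77) = -11363805206/77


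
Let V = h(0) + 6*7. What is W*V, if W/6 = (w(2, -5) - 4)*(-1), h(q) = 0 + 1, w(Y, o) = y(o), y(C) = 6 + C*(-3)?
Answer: -4386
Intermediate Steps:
y(C) = 6 - 3*C
w(Y, o) = 6 - 3*o
h(q) = 1
W = -102 (W = 6*(((6 - 3*(-5)) - 4)*(-1)) = 6*(((6 + 15) - 4)*(-1)) = 6*((21 - 4)*(-1)) = 6*(17*(-1)) = 6*(-17) = -102)
V = 43 (V = 1 + 6*7 = 1 + 42 = 43)
W*V = -102*43 = -4386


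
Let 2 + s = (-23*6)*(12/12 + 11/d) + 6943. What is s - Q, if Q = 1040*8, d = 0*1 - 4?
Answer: -2275/2 ≈ -1137.5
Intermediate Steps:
d = -4 (d = 0 - 4 = -4)
Q = 8320
s = 14365/2 (s = -2 + ((-23*6)*(12/12 + 11/(-4)) + 6943) = -2 + (-138*(12*(1/12) + 11*(-1/4)) + 6943) = -2 + (-138*(1 - 11/4) + 6943) = -2 + (-138*(-7/4) + 6943) = -2 + (483/2 + 6943) = -2 + 14369/2 = 14365/2 ≈ 7182.5)
s - Q = 14365/2 - 1*8320 = 14365/2 - 8320 = -2275/2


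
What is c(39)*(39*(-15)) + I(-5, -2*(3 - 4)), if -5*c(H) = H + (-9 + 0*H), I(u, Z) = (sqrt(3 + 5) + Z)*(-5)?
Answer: 3500 - 10*sqrt(2) ≈ 3485.9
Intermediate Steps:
I(u, Z) = -10*sqrt(2) - 5*Z (I(u, Z) = (sqrt(8) + Z)*(-5) = (2*sqrt(2) + Z)*(-5) = (Z + 2*sqrt(2))*(-5) = -10*sqrt(2) - 5*Z)
c(H) = 9/5 - H/5 (c(H) = -(H + (-9 + 0*H))/5 = -(H + (-9 + 0))/5 = -(H - 9)/5 = -(-9 + H)/5 = 9/5 - H/5)
c(39)*(39*(-15)) + I(-5, -2*(3 - 4)) = (9/5 - 1/5*39)*(39*(-15)) + (-10*sqrt(2) - (-10)*(3 - 4)) = (9/5 - 39/5)*(-585) + (-10*sqrt(2) - (-10)*(-1)) = -6*(-585) + (-10*sqrt(2) - 5*2) = 3510 + (-10*sqrt(2) - 10) = 3510 + (-10 - 10*sqrt(2)) = 3500 - 10*sqrt(2)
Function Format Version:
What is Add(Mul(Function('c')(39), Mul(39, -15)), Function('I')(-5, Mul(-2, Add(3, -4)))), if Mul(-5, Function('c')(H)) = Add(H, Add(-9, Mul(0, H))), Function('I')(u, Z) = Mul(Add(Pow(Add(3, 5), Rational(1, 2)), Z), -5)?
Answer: Add(3500, Mul(-10, Pow(2, Rational(1, 2)))) ≈ 3485.9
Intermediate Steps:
Function('I')(u, Z) = Add(Mul(-10, Pow(2, Rational(1, 2))), Mul(-5, Z)) (Function('I')(u, Z) = Mul(Add(Pow(8, Rational(1, 2)), Z), -5) = Mul(Add(Mul(2, Pow(2, Rational(1, 2))), Z), -5) = Mul(Add(Z, Mul(2, Pow(2, Rational(1, 2)))), -5) = Add(Mul(-10, Pow(2, Rational(1, 2))), Mul(-5, Z)))
Function('c')(H) = Add(Rational(9, 5), Mul(Rational(-1, 5), H)) (Function('c')(H) = Mul(Rational(-1, 5), Add(H, Add(-9, Mul(0, H)))) = Mul(Rational(-1, 5), Add(H, Add(-9, 0))) = Mul(Rational(-1, 5), Add(H, -9)) = Mul(Rational(-1, 5), Add(-9, H)) = Add(Rational(9, 5), Mul(Rational(-1, 5), H)))
Add(Mul(Function('c')(39), Mul(39, -15)), Function('I')(-5, Mul(-2, Add(3, -4)))) = Add(Mul(Add(Rational(9, 5), Mul(Rational(-1, 5), 39)), Mul(39, -15)), Add(Mul(-10, Pow(2, Rational(1, 2))), Mul(-5, Mul(-2, Add(3, -4))))) = Add(Mul(Add(Rational(9, 5), Rational(-39, 5)), -585), Add(Mul(-10, Pow(2, Rational(1, 2))), Mul(-5, Mul(-2, -1)))) = Add(Mul(-6, -585), Add(Mul(-10, Pow(2, Rational(1, 2))), Mul(-5, 2))) = Add(3510, Add(Mul(-10, Pow(2, Rational(1, 2))), -10)) = Add(3510, Add(-10, Mul(-10, Pow(2, Rational(1, 2))))) = Add(3500, Mul(-10, Pow(2, Rational(1, 2))))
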